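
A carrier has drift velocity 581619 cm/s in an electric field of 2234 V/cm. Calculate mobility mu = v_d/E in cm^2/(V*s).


Step 1: mu = v_d / E
Step 2: mu = 581619 / 2234
Step 3: mu = 260.35 cm^2/(V*s)

260.35


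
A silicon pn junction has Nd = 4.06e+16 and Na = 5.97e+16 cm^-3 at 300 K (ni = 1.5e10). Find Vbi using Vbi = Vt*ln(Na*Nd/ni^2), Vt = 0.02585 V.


Step 1: Compute Na*Nd/ni^2 = 5.97e+16 * 4.06e+16 / (1.5e10)^2 = 1.0773e+13
Step 2: ln(1.0773e+13) = 30.0081
Step 3: Vbi = 0.02585 * 30.0081 = 0.776 V

0.776


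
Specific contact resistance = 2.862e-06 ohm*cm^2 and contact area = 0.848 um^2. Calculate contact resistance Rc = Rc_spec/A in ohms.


Step 1: Convert area to cm^2: 0.848 um^2 = 8.4800e-09 cm^2
Step 2: Rc = Rc_spec / A = 2.862e-06 / 8.4800e-09
Step 3: Rc = 3.38e+02 ohms

3.38e+02


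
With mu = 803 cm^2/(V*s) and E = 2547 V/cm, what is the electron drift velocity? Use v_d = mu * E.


Step 1: v_d = mu * E
Step 2: v_d = 803 * 2547 = 2045241
Step 3: v_d = 2.05e+06 cm/s

2.05e+06


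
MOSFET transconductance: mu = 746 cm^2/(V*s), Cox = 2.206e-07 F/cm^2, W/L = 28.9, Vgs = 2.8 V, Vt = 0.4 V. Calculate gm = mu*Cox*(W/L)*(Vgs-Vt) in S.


Step 1: Vov = Vgs - Vt = 2.8 - 0.4 = 2.4 V
Step 2: gm = mu * Cox * (W/L) * Vov
Step 3: gm = 746 * 2.206e-07 * 28.9 * 2.4 = 1.14e-02 S

1.14e-02


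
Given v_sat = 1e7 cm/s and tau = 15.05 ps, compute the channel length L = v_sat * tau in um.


Step 1: tau in seconds = 15.05 ps * 1e-12 = 1.5050e-11 s
Step 2: L = v_sat * tau = 1e7 * 1.5050e-11 = 1.5050e-04 cm
Step 3: L in um = 1.5050e-04 * 1e4 = 1.505 um

1.505


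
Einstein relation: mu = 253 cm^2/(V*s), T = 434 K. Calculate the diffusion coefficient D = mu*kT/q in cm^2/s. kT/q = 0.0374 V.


Step 1: D = mu * (kT/q)
Step 2: D = 253 * 0.0374
Step 3: D = 9.46 cm^2/s

9.46


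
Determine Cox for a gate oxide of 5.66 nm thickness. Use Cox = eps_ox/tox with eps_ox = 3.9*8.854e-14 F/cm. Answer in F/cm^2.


Step 1: eps_ox = 3.9 * 8.854e-14 = 3.45306e-13 F/cm
Step 2: tox in cm = 5.66 nm * 1e-7 = 5.6600e-07 cm
Step 3: Cox = 3.45306e-13 / 5.6600e-07 = 6.10e-07 F/cm^2

6.10e-07


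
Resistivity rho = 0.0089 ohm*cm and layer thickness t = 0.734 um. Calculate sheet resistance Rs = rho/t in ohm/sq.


Step 1: Convert thickness to cm: t = 0.734 um = 7.3400e-05 cm
Step 2: Rs = rho / t = 0.0089 / 7.3400e-05
Step 3: Rs = 121.3 ohm/sq

121.3


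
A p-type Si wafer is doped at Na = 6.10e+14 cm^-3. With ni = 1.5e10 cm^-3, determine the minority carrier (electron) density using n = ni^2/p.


Step 1: Majority hole concentration p ≈ Na = 6.10e+14 cm^-3
Step 2: n = ni^2 / Na = (1.5e10)^2 / 6.10e+14
Step 3: n = 3.69e+05 cm^-3

3.69e+05


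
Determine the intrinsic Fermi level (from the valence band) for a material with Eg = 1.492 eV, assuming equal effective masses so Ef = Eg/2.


Step 1: For an intrinsic semiconductor, the Fermi level sits at midgap.
Step 2: Ef = Eg / 2 = 1.492 / 2 = 0.746 eV

0.746


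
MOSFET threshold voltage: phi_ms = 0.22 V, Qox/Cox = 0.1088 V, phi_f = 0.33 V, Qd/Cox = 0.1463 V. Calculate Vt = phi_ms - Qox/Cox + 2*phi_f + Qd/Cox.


Step 1: Vt = phi_ms - Qox/Cox + 2*phi_f + Qd/Cox
Step 2: Vt = 0.22 - 0.1088 + 2*0.33 + 0.1463
Step 3: Vt = 0.22 - 0.1088 + 0.66 + 0.1463
Step 4: Vt = 0.9175 V

0.9175


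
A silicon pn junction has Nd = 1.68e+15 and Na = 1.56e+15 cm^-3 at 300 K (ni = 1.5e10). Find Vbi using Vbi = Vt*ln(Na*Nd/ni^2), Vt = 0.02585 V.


Step 1: Compute Na*Nd/ni^2 = 1.56e+15 * 1.68e+15 / (1.5e10)^2 = 1.1648e+10
Step 2: ln(1.1648e+10) = 23.1784
Step 3: Vbi = 0.02585 * 23.1784 = 0.599 V

0.599


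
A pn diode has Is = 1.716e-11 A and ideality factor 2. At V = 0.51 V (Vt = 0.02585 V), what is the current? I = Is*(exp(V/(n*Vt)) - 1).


Step 1: V/(n*Vt) = 0.51/(2*0.02585) = 9.8646
Step 2: exp(9.8646) = 1.9237e+04
Step 3: I = 1.716e-11 * (1.9237e+04 - 1) = 3.30e-07 A

3.30e-07


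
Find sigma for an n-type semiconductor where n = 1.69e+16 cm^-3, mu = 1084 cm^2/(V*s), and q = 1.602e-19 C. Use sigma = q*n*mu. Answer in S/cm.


Step 1: sigma = q * n * mu
Step 2: sigma = 1.602e-19 * 1.69e+16 * 1084
Step 3: sigma = 2.935e+00 S/cm

2.935e+00


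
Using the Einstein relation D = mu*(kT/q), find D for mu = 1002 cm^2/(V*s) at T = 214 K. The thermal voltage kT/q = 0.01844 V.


Step 1: D = mu * (kT/q)
Step 2: D = 1002 * 0.01844
Step 3: D = 18.48 cm^2/s

18.48


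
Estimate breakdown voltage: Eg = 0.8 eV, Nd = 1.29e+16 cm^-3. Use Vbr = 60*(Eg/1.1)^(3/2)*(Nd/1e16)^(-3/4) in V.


Step 1: Eg/1.1 = 0.8/1.1 = 0.727273
Step 2: (Eg/1.1)^1.5 = 0.727273^1.5 = 0.620221
Step 3: (Nd/1e16)^(-0.75) = (1.29)^(-0.75) = 0.826148
Step 4: Vbr = 60 * 0.620221 * 0.826148 = 30.7 V

30.7


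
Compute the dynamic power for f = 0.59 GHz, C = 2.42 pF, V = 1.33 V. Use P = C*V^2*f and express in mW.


Step 1: V^2 = 1.33^2 = 1.7689 V^2
Step 2: P = C*V^2*f = 2.42e-12 F * 1.7689 * 0.59e9 Hz
Step 3: P = 2.52563542e-03 W
Step 4: P = 2.526 mW

2.526


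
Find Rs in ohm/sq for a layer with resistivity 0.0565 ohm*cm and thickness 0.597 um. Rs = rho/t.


Step 1: Convert thickness to cm: t = 0.597 um = 5.9700e-05 cm
Step 2: Rs = rho / t = 0.0565 / 5.9700e-05
Step 3: Rs = 946.4 ohm/sq

946.4


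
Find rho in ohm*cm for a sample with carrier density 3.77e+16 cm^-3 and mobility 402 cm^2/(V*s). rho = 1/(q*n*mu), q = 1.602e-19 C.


Step 1: sigma = q * n * mu = 1.602e-19 * 3.77e+16 * 402 = 2.42790e+00 S/cm
Step 2: rho = 1 / sigma = 1 / 2.42790e+00 = 0.4119 ohm*cm

0.4119


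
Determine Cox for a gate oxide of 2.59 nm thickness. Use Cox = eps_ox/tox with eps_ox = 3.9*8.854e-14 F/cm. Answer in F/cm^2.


Step 1: eps_ox = 3.9 * 8.854e-14 = 3.45306e-13 F/cm
Step 2: tox in cm = 2.59 nm * 1e-7 = 2.5900e-07 cm
Step 3: Cox = 3.45306e-13 / 2.5900e-07 = 1.33e-06 F/cm^2

1.33e-06


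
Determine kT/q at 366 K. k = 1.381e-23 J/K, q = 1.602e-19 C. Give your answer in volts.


Step 1: kT = 1.381e-23 * 366 = 5.05446e-21 J
Step 2: Vt = kT/q = 5.05446e-21 / 1.602e-19
Step 3: Vt = 0.03155 V

0.03155


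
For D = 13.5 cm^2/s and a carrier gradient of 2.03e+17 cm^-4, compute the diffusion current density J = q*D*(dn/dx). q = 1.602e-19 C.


Step 1: J = q * D * (dn/dx)
Step 2: J = 1.602e-19 * 13.5 * 2.03e+17
Step 3: J = 4.39e-01 A/cm^2

4.39e-01


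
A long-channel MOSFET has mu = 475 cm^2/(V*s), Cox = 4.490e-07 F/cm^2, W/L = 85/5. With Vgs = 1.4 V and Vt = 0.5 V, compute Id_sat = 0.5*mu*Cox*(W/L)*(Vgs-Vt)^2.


Step 1: Overdrive voltage Vov = Vgs - Vt = 1.4 - 0.5 = 0.9 V
Step 2: W/L = 85/5 = 17
Step 3: Id = 0.5 * 475 * 4.490e-07 * 17 * 0.9^2
Step 4: Id = 1.47e-03 A

1.47e-03


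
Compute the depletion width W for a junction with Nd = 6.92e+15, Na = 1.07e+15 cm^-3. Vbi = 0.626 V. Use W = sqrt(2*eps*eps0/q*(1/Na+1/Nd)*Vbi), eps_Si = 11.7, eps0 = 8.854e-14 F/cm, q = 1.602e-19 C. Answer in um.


Step 1: 1/Na + 1/Nd = 1/1.07e+15 + 1/6.92e+15 = 1.07909e-15
Step 2: 2*eps*eps0/q = 2*11.7*8.854e-14/1.602e-19 = 1.293281e+07
Step 3: W^2 = 1.293281e+07 * 1.07909e-15 * 0.626 = 8.73625e-09
Step 4: W = sqrt(8.73625e-09) = 9.347e-05 cm = 0.9347 um

0.9347


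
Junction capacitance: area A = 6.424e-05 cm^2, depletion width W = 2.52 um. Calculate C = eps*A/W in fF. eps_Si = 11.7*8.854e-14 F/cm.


Step 1: eps_Si = 11.7 * 8.854e-14 = 1.035918e-12 F/cm
Step 2: W in cm = 2.52 * 1e-4 = 2.52e-04 cm
Step 3: C = 1.035918e-12 * 6.424e-05 / 2.52e-04 = 2.640769e-13 F
Step 4: C = 264.08 fF

264.08


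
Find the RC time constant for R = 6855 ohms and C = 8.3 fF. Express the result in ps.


Step 1: tau = R * C
Step 2: tau = 6855 * 8.3 fF = 6855 * 8.3e-15 F
Step 3: tau = 5.68965e-11 s = 56.8965 ps

56.8965


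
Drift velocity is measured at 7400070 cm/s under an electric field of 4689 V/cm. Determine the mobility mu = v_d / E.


Step 1: mu = v_d / E
Step 2: mu = 7400070 / 4689
Step 3: mu = 1578.18 cm^2/(V*s)

1578.18


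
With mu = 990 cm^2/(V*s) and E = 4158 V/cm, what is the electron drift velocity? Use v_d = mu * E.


Step 1: v_d = mu * E
Step 2: v_d = 990 * 4158 = 4116420
Step 3: v_d = 4.12e+06 cm/s

4.12e+06


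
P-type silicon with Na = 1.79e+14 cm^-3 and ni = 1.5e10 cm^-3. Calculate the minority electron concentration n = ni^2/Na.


Step 1: Majority hole concentration p ≈ Na = 1.79e+14 cm^-3
Step 2: n = ni^2 / Na = (1.5e10)^2 / 1.79e+14
Step 3: n = 1.26e+06 cm^-3

1.26e+06


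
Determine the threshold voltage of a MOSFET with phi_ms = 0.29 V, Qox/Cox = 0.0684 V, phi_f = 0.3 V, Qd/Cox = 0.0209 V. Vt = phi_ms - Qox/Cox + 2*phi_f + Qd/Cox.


Step 1: Vt = phi_ms - Qox/Cox + 2*phi_f + Qd/Cox
Step 2: Vt = 0.29 - 0.0684 + 2*0.3 + 0.0209
Step 3: Vt = 0.29 - 0.0684 + 0.6 + 0.0209
Step 4: Vt = 0.8425 V

0.8425


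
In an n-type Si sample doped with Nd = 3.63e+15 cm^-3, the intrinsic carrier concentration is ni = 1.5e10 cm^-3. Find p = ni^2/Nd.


Step 1: Since Nd >> ni, n ≈ Nd = 3.63e+15 cm^-3
Step 2: p = ni^2 / n = (1.5e10)^2 / 3.63e+15
Step 3: p = 2.25e20 / 3.63e+15 = 6.20e+04 cm^-3

6.20e+04


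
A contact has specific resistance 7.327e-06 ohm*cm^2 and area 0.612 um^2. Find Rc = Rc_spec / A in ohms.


Step 1: Convert area to cm^2: 0.612 um^2 = 6.1200e-09 cm^2
Step 2: Rc = Rc_spec / A = 7.327e-06 / 6.1200e-09
Step 3: Rc = 1.20e+03 ohms

1.20e+03


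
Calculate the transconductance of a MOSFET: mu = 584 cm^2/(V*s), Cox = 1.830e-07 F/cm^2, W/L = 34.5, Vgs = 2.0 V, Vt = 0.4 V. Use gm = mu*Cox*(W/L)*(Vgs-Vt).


Step 1: Vov = Vgs - Vt = 2.0 - 0.4 = 1.6 V
Step 2: gm = mu * Cox * (W/L) * Vov
Step 3: gm = 584 * 1.830e-07 * 34.5 * 1.6 = 5.90e-03 S

5.90e-03


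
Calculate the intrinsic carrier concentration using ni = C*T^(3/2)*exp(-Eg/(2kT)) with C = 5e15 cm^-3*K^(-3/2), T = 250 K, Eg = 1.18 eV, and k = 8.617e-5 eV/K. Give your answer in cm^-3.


Step 1: Compute kT = 8.617e-5 * 250 = 0.0215425 eV
Step 2: Exponent = -Eg/(2kT) = -1.18/(2*0.0215425) = -27.38772
Step 3: T^(3/2) = 250^1.5 = 3952.85
Step 4: ni = 5e15 * 3952.85 * exp(-27.38772) = 2.52e+07 cm^-3

2.52e+07


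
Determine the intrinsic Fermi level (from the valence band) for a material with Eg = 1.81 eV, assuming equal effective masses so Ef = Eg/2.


Step 1: For an intrinsic semiconductor, the Fermi level sits at midgap.
Step 2: Ef = Eg / 2 = 1.81 / 2 = 0.905 eV

0.905


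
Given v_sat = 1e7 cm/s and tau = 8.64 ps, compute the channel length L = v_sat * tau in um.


Step 1: tau in seconds = 8.64 ps * 1e-12 = 8.6400e-12 s
Step 2: L = v_sat * tau = 1e7 * 8.6400e-12 = 8.6400e-05 cm
Step 3: L in um = 8.6400e-05 * 1e4 = 0.864 um

0.864


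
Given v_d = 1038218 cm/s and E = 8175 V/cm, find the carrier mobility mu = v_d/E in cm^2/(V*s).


Step 1: mu = v_d / E
Step 2: mu = 1038218 / 8175
Step 3: mu = 127.0 cm^2/(V*s)

127.0


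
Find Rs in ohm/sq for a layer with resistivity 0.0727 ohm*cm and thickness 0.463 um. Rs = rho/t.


Step 1: Convert thickness to cm: t = 0.463 um = 4.6300e-05 cm
Step 2: Rs = rho / t = 0.0727 / 4.6300e-05
Step 3: Rs = 1570.2 ohm/sq

1570.2


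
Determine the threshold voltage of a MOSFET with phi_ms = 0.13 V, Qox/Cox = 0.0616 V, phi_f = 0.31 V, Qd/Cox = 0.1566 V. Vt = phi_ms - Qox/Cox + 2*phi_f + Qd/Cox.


Step 1: Vt = phi_ms - Qox/Cox + 2*phi_f + Qd/Cox
Step 2: Vt = 0.13 - 0.0616 + 2*0.31 + 0.1566
Step 3: Vt = 0.13 - 0.0616 + 0.62 + 0.1566
Step 4: Vt = 0.845 V

0.845


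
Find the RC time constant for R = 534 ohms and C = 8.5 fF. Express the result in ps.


Step 1: tau = R * C
Step 2: tau = 534 * 8.5 fF = 534 * 8.5e-15 F
Step 3: tau = 4.539e-12 s = 4.539 ps

4.539


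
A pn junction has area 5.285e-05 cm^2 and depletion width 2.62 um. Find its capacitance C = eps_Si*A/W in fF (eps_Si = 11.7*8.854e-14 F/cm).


Step 1: eps_Si = 11.7 * 8.854e-14 = 1.035918e-12 F/cm
Step 2: W in cm = 2.62 * 1e-4 = 2.62e-04 cm
Step 3: C = 1.035918e-12 * 5.285e-05 / 2.62e-04 = 2.089628e-13 F
Step 4: C = 208.96 fF

208.96


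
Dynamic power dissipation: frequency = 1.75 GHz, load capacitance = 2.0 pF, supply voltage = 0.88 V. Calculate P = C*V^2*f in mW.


Step 1: V^2 = 0.88^2 = 0.7744 V^2
Step 2: P = C*V^2*f = 2.0e-12 F * 0.7744 * 1.75e9 Hz
Step 3: P = 2.7104e-03 W
Step 4: P = 2.71 mW

2.71


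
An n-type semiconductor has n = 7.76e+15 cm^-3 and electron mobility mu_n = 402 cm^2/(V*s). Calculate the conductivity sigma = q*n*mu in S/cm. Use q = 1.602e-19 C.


Step 1: sigma = q * n * mu
Step 2: sigma = 1.602e-19 * 7.76e+15 * 402
Step 3: sigma = 4.997e-01 S/cm

4.997e-01


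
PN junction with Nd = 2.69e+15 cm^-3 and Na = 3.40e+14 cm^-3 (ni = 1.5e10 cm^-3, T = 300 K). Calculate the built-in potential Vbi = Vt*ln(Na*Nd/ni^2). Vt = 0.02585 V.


Step 1: Compute Na*Nd/ni^2 = 3.40e+14 * 2.69e+15 / (1.5e10)^2 = 4.0649e+09
Step 2: ln(4.0649e+09) = 22.1257
Step 3: Vbi = 0.02585 * 22.1257 = 0.572 V

0.572


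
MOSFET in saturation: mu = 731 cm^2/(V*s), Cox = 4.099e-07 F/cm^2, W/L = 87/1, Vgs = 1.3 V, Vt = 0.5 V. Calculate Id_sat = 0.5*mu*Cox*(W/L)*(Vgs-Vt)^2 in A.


Step 1: Overdrive voltage Vov = Vgs - Vt = 1.3 - 0.5 = 0.8 V
Step 2: W/L = 87/1 = 87
Step 3: Id = 0.5 * 731 * 4.099e-07 * 87 * 0.8^2
Step 4: Id = 8.34e-03 A

8.34e-03


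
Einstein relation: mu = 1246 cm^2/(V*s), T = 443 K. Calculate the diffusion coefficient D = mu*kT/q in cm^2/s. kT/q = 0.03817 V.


Step 1: D = mu * (kT/q)
Step 2: D = 1246 * 0.03817
Step 3: D = 47.56 cm^2/s

47.56


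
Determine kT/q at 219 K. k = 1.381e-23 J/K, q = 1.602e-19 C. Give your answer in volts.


Step 1: kT = 1.381e-23 * 219 = 3.02439e-21 J
Step 2: Vt = kT/q = 3.02439e-21 / 1.602e-19
Step 3: Vt = 0.01888 V

0.01888


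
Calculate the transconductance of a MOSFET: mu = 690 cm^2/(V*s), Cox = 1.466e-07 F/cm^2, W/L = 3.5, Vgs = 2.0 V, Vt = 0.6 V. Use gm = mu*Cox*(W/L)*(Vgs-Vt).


Step 1: Vov = Vgs - Vt = 2.0 - 0.6 = 1.4 V
Step 2: gm = mu * Cox * (W/L) * Vov
Step 3: gm = 690 * 1.466e-07 * 3.5 * 1.4 = 4.96e-04 S

4.96e-04


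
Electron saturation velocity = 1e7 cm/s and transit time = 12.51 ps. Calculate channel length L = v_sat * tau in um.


Step 1: tau in seconds = 12.51 ps * 1e-12 = 1.2510e-11 s
Step 2: L = v_sat * tau = 1e7 * 1.2510e-11 = 1.2510e-04 cm
Step 3: L in um = 1.2510e-04 * 1e4 = 1.251 um

1.251


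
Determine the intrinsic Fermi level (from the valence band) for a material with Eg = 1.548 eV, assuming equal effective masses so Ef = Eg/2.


Step 1: For an intrinsic semiconductor, the Fermi level sits at midgap.
Step 2: Ef = Eg / 2 = 1.548 / 2 = 0.774 eV

0.774


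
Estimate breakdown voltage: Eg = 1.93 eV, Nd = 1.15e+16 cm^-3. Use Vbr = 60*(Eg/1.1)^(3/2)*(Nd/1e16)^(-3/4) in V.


Step 1: Eg/1.1 = 1.93/1.1 = 1.754545
Step 2: (Eg/1.1)^1.5 = 1.754545^1.5 = 2.324057
Step 3: (Nd/1e16)^(-0.75) = (1.15)^(-0.75) = 0.900485
Step 4: Vbr = 60 * 2.324057 * 0.900485 = 125.6 V

125.6


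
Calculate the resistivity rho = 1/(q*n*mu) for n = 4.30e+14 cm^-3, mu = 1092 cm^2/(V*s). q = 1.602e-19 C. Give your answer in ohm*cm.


Step 1: sigma = q * n * mu = 1.602e-19 * 4.30e+14 * 1092 = 7.52235e-02 S/cm
Step 2: rho = 1 / sigma = 1 / 7.52235e-02 = 13.29 ohm*cm

13.29


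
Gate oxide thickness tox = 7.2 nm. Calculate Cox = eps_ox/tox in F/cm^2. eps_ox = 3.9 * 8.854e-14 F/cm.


Step 1: eps_ox = 3.9 * 8.854e-14 = 3.45306e-13 F/cm
Step 2: tox in cm = 7.2 nm * 1e-7 = 7.2000e-07 cm
Step 3: Cox = 3.45306e-13 / 7.2000e-07 = 4.80e-07 F/cm^2

4.80e-07


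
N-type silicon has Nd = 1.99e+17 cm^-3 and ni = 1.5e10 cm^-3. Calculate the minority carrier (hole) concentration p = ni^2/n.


Step 1: Since Nd >> ni, n ≈ Nd = 1.99e+17 cm^-3
Step 2: p = ni^2 / n = (1.5e10)^2 / 1.99e+17
Step 3: p = 2.25e20 / 1.99e+17 = 1.13e+03 cm^-3

1.13e+03


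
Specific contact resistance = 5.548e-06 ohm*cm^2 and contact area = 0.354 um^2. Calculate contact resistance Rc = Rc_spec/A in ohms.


Step 1: Convert area to cm^2: 0.354 um^2 = 3.5400e-09 cm^2
Step 2: Rc = Rc_spec / A = 5.548e-06 / 3.5400e-09
Step 3: Rc = 1.57e+03 ohms

1.57e+03


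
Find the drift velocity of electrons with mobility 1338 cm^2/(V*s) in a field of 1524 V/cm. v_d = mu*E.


Step 1: v_d = mu * E
Step 2: v_d = 1338 * 1524 = 2039112
Step 3: v_d = 2.04e+06 cm/s

2.04e+06


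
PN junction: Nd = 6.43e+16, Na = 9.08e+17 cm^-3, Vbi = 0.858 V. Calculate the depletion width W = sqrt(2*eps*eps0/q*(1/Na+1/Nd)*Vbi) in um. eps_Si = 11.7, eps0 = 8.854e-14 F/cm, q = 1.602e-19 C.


Step 1: 1/Na + 1/Nd = 1/9.08e+17 + 1/6.43e+16 = 1.66534e-17
Step 2: 2*eps*eps0/q = 2*11.7*8.854e-14/1.602e-19 = 1.293281e+07
Step 3: W^2 = 1.293281e+07 * 1.66534e-17 * 0.858 = 1.84792e-10
Step 4: W = sqrt(1.84792e-10) = 1.359e-05 cm = 0.1359 um

0.1359


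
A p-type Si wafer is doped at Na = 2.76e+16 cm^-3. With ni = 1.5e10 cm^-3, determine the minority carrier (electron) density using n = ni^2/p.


Step 1: Majority hole concentration p ≈ Na = 2.76e+16 cm^-3
Step 2: n = ni^2 / Na = (1.5e10)^2 / 2.76e+16
Step 3: n = 8.15e+03 cm^-3

8.15e+03


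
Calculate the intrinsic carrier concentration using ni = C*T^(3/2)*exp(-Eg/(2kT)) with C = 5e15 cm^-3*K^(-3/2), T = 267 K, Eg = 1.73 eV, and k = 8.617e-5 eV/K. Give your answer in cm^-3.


Step 1: Compute kT = 8.617e-5 * 267 = 0.02300739 eV
Step 2: Exponent = -Eg/(2kT) = -1.73/(2*0.02300739) = -37.59662
Step 3: T^(3/2) = 267^1.5 = 4362.82
Step 4: ni = 5e15 * 4362.82 * exp(-37.59662) = 1.03e+03 cm^-3

1.03e+03


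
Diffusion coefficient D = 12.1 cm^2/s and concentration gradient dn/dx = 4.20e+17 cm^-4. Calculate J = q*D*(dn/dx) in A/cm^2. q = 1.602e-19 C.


Step 1: J = q * D * (dn/dx)
Step 2: J = 1.602e-19 * 12.1 * 4.20e+17
Step 3: J = 8.14e-01 A/cm^2

8.14e-01


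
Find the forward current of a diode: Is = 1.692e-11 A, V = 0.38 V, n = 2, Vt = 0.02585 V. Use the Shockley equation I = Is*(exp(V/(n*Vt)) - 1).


Step 1: V/(n*Vt) = 0.38/(2*0.02585) = 7.3501
Step 2: exp(7.3501) = 1.5564e+03
Step 3: I = 1.692e-11 * (1.5564e+03 - 1) = 2.63e-08 A

2.63e-08


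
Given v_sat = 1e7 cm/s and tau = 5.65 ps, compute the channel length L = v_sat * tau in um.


Step 1: tau in seconds = 5.65 ps * 1e-12 = 5.6500e-12 s
Step 2: L = v_sat * tau = 1e7 * 5.6500e-12 = 5.6500e-05 cm
Step 3: L in um = 5.6500e-05 * 1e4 = 0.565 um

0.565


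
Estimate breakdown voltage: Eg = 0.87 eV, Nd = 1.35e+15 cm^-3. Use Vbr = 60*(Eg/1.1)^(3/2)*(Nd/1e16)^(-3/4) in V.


Step 1: Eg/1.1 = 0.87/1.1 = 0.790909
Step 2: (Eg/1.1)^1.5 = 0.790909^1.5 = 0.703380
Step 3: (Nd/1e16)^(-0.75) = (0.135)^(-0.75) = 4.490034
Step 4: Vbr = 60 * 0.703380 * 4.490034 = 189.5 V

189.5


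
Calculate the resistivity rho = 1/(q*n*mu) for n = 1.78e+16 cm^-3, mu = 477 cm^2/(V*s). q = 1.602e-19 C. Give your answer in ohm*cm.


Step 1: sigma = q * n * mu = 1.602e-19 * 1.78e+16 * 477 = 1.36019e+00 S/cm
Step 2: rho = 1 / sigma = 1 / 1.36019e+00 = 0.7352 ohm*cm

0.7352


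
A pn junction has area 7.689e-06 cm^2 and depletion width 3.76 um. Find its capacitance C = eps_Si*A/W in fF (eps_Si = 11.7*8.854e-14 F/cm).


Step 1: eps_Si = 11.7 * 8.854e-14 = 1.035918e-12 F/cm
Step 2: W in cm = 3.76 * 1e-4 = 3.76e-04 cm
Step 3: C = 1.035918e-12 * 7.689e-06 / 3.76e-04 = 2.118397e-14 F
Step 4: C = 21.18 fF

21.18


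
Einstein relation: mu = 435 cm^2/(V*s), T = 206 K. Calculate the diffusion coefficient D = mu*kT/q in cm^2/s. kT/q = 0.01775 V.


Step 1: D = mu * (kT/q)
Step 2: D = 435 * 0.01775
Step 3: D = 7.72 cm^2/s

7.72


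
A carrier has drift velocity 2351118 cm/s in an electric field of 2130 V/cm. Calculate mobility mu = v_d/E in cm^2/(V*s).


Step 1: mu = v_d / E
Step 2: mu = 2351118 / 2130
Step 3: mu = 1103.81 cm^2/(V*s)

1103.81


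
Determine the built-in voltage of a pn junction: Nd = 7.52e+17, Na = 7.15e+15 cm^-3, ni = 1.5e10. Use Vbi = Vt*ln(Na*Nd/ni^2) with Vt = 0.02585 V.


Step 1: Compute Na*Nd/ni^2 = 7.15e+15 * 7.52e+17 / (1.5e10)^2 = 2.3897e+13
Step 2: ln(2.3897e+13) = 30.8048
Step 3: Vbi = 0.02585 * 30.8048 = 0.796 V

0.796


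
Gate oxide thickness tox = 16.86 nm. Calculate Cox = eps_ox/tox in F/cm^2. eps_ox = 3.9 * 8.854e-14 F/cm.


Step 1: eps_ox = 3.9 * 8.854e-14 = 3.45306e-13 F/cm
Step 2: tox in cm = 16.86 nm * 1e-7 = 1.6860e-06 cm
Step 3: Cox = 3.45306e-13 / 1.6860e-06 = 2.05e-07 F/cm^2

2.05e-07


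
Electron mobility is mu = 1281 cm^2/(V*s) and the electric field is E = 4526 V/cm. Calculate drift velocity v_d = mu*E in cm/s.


Step 1: v_d = mu * E
Step 2: v_d = 1281 * 4526 = 5797806
Step 3: v_d = 5.80e+06 cm/s

5.80e+06


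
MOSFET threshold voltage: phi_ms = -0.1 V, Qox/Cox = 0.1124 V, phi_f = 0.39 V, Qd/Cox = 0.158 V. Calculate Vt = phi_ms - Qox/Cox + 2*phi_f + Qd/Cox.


Step 1: Vt = phi_ms - Qox/Cox + 2*phi_f + Qd/Cox
Step 2: Vt = -0.1 - 0.1124 + 2*0.39 + 0.158
Step 3: Vt = -0.1 - 0.1124 + 0.78 + 0.158
Step 4: Vt = 0.7256 V

0.7256


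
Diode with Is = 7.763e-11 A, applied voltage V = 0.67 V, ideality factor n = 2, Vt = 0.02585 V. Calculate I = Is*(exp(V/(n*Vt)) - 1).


Step 1: V/(n*Vt) = 0.67/(2*0.02585) = 12.9594
Step 2: exp(12.9594) = 4.2481e+05
Step 3: I = 7.763e-11 * (4.2481e+05 - 1) = 3.30e-05 A

3.30e-05


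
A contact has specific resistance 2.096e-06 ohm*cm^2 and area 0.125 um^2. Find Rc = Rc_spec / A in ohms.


Step 1: Convert area to cm^2: 0.125 um^2 = 1.2500e-09 cm^2
Step 2: Rc = Rc_spec / A = 2.096e-06 / 1.2500e-09
Step 3: Rc = 1.68e+03 ohms

1.68e+03


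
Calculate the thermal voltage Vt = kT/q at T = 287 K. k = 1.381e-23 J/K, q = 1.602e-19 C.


Step 1: kT = 1.381e-23 * 287 = 3.96347e-21 J
Step 2: Vt = kT/q = 3.96347e-21 / 1.602e-19
Step 3: Vt = 0.02474 V

0.02474


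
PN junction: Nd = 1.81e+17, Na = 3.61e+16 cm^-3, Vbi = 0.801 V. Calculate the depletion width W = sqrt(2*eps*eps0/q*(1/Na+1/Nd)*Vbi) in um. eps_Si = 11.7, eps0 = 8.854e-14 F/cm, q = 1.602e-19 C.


Step 1: 1/Na + 1/Nd = 1/3.61e+16 + 1/1.81e+17 = 3.32257e-17
Step 2: 2*eps*eps0/q = 2*11.7*8.854e-14/1.602e-19 = 1.293281e+07
Step 3: W^2 = 1.293281e+07 * 3.32257e-17 * 0.801 = 3.44191e-10
Step 4: W = sqrt(3.44191e-10) = 1.855e-05 cm = 0.1855 um

0.1855


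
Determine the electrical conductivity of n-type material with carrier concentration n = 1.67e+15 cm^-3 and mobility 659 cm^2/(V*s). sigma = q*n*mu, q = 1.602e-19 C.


Step 1: sigma = q * n * mu
Step 2: sigma = 1.602e-19 * 1.67e+15 * 659
Step 3: sigma = 1.763e-01 S/cm

1.763e-01


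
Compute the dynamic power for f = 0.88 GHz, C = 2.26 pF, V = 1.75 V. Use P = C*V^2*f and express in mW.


Step 1: V^2 = 1.75^2 = 3.0625 V^2
Step 2: P = C*V^2*f = 2.26e-12 F * 3.0625 * 0.88e9 Hz
Step 3: P = 6.0907e-03 W
Step 4: P = 6.091 mW

6.091


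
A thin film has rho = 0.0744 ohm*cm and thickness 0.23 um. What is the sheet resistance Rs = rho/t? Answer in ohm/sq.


Step 1: Convert thickness to cm: t = 0.23 um = 2.3000e-05 cm
Step 2: Rs = rho / t = 0.0744 / 2.3000e-05
Step 3: Rs = 3234.8 ohm/sq

3234.8


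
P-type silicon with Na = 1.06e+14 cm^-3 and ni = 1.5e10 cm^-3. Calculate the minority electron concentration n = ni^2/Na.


Step 1: Majority hole concentration p ≈ Na = 1.06e+14 cm^-3
Step 2: n = ni^2 / Na = (1.5e10)^2 / 1.06e+14
Step 3: n = 2.12e+06 cm^-3

2.12e+06


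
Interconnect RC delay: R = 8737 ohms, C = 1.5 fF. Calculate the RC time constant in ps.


Step 1: tau = R * C
Step 2: tau = 8737 * 1.5 fF = 8737 * 1.5e-15 F
Step 3: tau = 1.31055e-11 s = 13.1055 ps

13.1055


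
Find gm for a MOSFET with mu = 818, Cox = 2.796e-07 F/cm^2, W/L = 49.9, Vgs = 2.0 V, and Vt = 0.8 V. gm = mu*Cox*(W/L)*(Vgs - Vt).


Step 1: Vov = Vgs - Vt = 2.0 - 0.8 = 1.2 V
Step 2: gm = mu * Cox * (W/L) * Vov
Step 3: gm = 818 * 2.796e-07 * 49.9 * 1.2 = 1.37e-02 S

1.37e-02


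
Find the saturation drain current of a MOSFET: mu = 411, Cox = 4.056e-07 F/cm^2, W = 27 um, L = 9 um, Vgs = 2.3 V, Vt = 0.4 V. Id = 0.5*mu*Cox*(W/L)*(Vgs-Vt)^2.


Step 1: Overdrive voltage Vov = Vgs - Vt = 2.3 - 0.4 = 1.9 V
Step 2: W/L = 27/9 = 3
Step 3: Id = 0.5 * 411 * 4.056e-07 * 3 * 1.9^2
Step 4: Id = 9.03e-04 A

9.03e-04


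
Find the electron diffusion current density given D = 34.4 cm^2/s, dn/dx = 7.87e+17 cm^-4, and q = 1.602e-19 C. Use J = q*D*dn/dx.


Step 1: J = q * D * (dn/dx)
Step 2: J = 1.602e-19 * 34.4 * 7.87e+17
Step 3: J = 4.34e+00 A/cm^2

4.34e+00


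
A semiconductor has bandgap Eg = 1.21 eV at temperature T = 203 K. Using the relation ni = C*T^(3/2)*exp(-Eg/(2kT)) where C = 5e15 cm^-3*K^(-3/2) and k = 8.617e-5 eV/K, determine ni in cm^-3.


Step 1: Compute kT = 8.617e-5 * 203 = 0.01749251 eV
Step 2: Exponent = -Eg/(2kT) = -1.21/(2*0.01749251) = -34.58623
Step 3: T^(3/2) = 203^1.5 = 2892.30
Step 4: ni = 5e15 * 2892.30 * exp(-34.58623) = 1.38e+04 cm^-3

1.38e+04


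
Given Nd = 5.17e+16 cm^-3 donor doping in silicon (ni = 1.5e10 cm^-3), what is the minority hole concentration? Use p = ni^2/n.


Step 1: Since Nd >> ni, n ≈ Nd = 5.17e+16 cm^-3
Step 2: p = ni^2 / n = (1.5e10)^2 / 5.17e+16
Step 3: p = 2.25e20 / 5.17e+16 = 4.35e+03 cm^-3

4.35e+03


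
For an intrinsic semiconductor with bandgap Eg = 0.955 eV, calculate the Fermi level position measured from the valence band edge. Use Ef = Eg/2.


Step 1: For an intrinsic semiconductor, the Fermi level sits at midgap.
Step 2: Ef = Eg / 2 = 0.955 / 2 = 0.4775 eV

0.4775


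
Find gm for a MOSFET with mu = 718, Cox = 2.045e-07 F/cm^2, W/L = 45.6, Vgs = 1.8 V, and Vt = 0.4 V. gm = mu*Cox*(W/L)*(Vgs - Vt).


Step 1: Vov = Vgs - Vt = 1.8 - 0.4 = 1.4 V
Step 2: gm = mu * Cox * (W/L) * Vov
Step 3: gm = 718 * 2.045e-07 * 45.6 * 1.4 = 9.37e-03 S

9.37e-03


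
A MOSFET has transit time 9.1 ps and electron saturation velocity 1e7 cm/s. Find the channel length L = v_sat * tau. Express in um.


Step 1: tau in seconds = 9.1 ps * 1e-12 = 9.1000e-12 s
Step 2: L = v_sat * tau = 1e7 * 9.1000e-12 = 9.1000e-05 cm
Step 3: L in um = 9.1000e-05 * 1e4 = 0.91 um

0.91


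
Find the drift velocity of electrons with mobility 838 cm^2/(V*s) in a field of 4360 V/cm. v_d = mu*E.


Step 1: v_d = mu * E
Step 2: v_d = 838 * 4360 = 3653680
Step 3: v_d = 3.65e+06 cm/s

3.65e+06


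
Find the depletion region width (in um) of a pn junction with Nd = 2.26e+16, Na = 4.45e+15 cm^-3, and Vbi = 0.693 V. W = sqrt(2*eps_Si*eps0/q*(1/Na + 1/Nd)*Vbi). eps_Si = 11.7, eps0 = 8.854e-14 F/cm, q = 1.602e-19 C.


Step 1: 1/Na + 1/Nd = 1/4.45e+15 + 1/2.26e+16 = 2.68967e-16
Step 2: 2*eps*eps0/q = 2*11.7*8.854e-14/1.602e-19 = 1.293281e+07
Step 3: W^2 = 1.293281e+07 * 2.68967e-16 * 0.693 = 2.41060e-09
Step 4: W = sqrt(2.41060e-09) = 4.910e-05 cm = 0.491 um

0.491


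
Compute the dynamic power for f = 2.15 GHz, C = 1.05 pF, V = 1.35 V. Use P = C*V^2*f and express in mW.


Step 1: V^2 = 1.35^2 = 1.8225 V^2
Step 2: P = C*V^2*f = 1.05e-12 F * 1.8225 * 2.15e9 Hz
Step 3: P = 4.11429375e-03 W
Step 4: P = 4.114 mW

4.114


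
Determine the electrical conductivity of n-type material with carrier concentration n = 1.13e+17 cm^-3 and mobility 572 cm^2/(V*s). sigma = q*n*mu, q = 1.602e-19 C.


Step 1: sigma = q * n * mu
Step 2: sigma = 1.602e-19 * 1.13e+17 * 572
Step 3: sigma = 1.035e+01 S/cm

1.035e+01


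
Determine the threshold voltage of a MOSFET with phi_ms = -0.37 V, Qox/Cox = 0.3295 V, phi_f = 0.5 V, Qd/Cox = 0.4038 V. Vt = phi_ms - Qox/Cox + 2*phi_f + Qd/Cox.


Step 1: Vt = phi_ms - Qox/Cox + 2*phi_f + Qd/Cox
Step 2: Vt = -0.37 - 0.3295 + 2*0.5 + 0.4038
Step 3: Vt = -0.37 - 0.3295 + 1.0 + 0.4038
Step 4: Vt = 0.7043 V

0.7043


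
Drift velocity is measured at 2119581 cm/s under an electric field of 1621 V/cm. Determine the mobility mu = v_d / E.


Step 1: mu = v_d / E
Step 2: mu = 2119581 / 1621
Step 3: mu = 1307.58 cm^2/(V*s)

1307.58


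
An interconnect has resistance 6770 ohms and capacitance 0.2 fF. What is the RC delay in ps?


Step 1: tau = R * C
Step 2: tau = 6770 * 0.2 fF = 6770 * 2.0e-16 F
Step 3: tau = 1.354e-12 s = 1.354 ps

1.354


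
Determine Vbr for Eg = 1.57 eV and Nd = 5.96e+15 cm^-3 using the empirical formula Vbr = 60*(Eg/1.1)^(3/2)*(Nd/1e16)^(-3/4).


Step 1: Eg/1.1 = 1.57/1.1 = 1.427273
Step 2: (Eg/1.1)^1.5 = 1.427273^1.5 = 1.705142
Step 3: (Nd/1e16)^(-0.75) = (0.596)^(-0.75) = 1.474230
Step 4: Vbr = 60 * 1.705142 * 1.474230 = 150.8 V

150.8


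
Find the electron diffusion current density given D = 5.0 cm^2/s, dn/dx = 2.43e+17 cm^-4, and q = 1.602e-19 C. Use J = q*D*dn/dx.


Step 1: J = q * D * (dn/dx)
Step 2: J = 1.602e-19 * 5.0 * 2.43e+17
Step 3: J = 1.95e-01 A/cm^2

1.95e-01


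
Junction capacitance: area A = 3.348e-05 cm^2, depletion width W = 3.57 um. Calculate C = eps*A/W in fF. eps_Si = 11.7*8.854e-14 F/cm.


Step 1: eps_Si = 11.7 * 8.854e-14 = 1.035918e-12 F/cm
Step 2: W in cm = 3.57 * 1e-4 = 3.57e-04 cm
Step 3: C = 1.035918e-12 * 3.348e-05 / 3.57e-04 = 9.714996e-14 F
Step 4: C = 97.15 fF

97.15


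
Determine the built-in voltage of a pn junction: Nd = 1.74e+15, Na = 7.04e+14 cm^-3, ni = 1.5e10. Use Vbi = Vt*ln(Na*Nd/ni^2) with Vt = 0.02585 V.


Step 1: Compute Na*Nd/ni^2 = 7.04e+14 * 1.74e+15 / (1.5e10)^2 = 5.4443e+09
Step 2: ln(5.4443e+09) = 22.4178
Step 3: Vbi = 0.02585 * 22.4178 = 0.58 V

0.58


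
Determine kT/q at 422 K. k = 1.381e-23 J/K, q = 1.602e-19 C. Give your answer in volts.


Step 1: kT = 1.381e-23 * 422 = 5.82782e-21 J
Step 2: Vt = kT/q = 5.82782e-21 / 1.602e-19
Step 3: Vt = 0.03638 V

0.03638


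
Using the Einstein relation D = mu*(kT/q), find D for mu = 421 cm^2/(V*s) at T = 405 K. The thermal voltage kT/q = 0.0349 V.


Step 1: D = mu * (kT/q)
Step 2: D = 421 * 0.0349
Step 3: D = 14.69 cm^2/s

14.69


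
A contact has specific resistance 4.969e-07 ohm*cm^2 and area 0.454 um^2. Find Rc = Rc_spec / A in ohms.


Step 1: Convert area to cm^2: 0.454 um^2 = 4.5400e-09 cm^2
Step 2: Rc = Rc_spec / A = 4.969e-07 / 4.5400e-09
Step 3: Rc = 1.09e+02 ohms

1.09e+02


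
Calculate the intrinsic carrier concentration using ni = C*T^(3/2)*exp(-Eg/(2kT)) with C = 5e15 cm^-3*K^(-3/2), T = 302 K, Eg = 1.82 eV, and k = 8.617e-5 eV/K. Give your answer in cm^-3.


Step 1: Compute kT = 8.617e-5 * 302 = 0.02602334 eV
Step 2: Exponent = -Eg/(2kT) = -1.82/(2*0.02602334) = -34.96861
Step 3: T^(3/2) = 302^1.5 = 5248.20
Step 4: ni = 5e15 * 5248.20 * exp(-34.96861) = 1.71e+04 cm^-3

1.71e+04


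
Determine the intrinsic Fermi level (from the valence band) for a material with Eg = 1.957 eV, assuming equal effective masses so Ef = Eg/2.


Step 1: For an intrinsic semiconductor, the Fermi level sits at midgap.
Step 2: Ef = Eg / 2 = 1.957 / 2 = 0.9785 eV

0.9785


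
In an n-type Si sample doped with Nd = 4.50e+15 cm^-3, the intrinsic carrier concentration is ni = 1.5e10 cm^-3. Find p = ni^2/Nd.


Step 1: Since Nd >> ni, n ≈ Nd = 4.50e+15 cm^-3
Step 2: p = ni^2 / n = (1.5e10)^2 / 4.50e+15
Step 3: p = 2.25e20 / 4.50e+15 = 5.00e+04 cm^-3

5.00e+04


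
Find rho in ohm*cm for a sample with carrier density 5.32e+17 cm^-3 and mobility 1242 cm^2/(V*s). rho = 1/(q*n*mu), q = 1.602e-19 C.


Step 1: sigma = q * n * mu = 1.602e-19 * 5.32e+17 * 1242 = 1.05851e+02 S/cm
Step 2: rho = 1 / sigma = 1 / 1.05851e+02 = 0.009447 ohm*cm

0.009447


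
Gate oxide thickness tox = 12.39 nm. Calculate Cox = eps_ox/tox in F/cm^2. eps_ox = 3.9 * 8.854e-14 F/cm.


Step 1: eps_ox = 3.9 * 8.854e-14 = 3.45306e-13 F/cm
Step 2: tox in cm = 12.39 nm * 1e-7 = 1.2390e-06 cm
Step 3: Cox = 3.45306e-13 / 1.2390e-06 = 2.79e-07 F/cm^2

2.79e-07


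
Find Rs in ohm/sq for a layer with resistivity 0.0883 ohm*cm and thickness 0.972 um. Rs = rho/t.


Step 1: Convert thickness to cm: t = 0.972 um = 9.7200e-05 cm
Step 2: Rs = rho / t = 0.0883 / 9.7200e-05
Step 3: Rs = 908.4 ohm/sq

908.4


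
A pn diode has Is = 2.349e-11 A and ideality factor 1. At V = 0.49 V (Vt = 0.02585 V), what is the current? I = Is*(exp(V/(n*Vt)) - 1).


Step 1: V/(n*Vt) = 0.49/(1*0.02585) = 18.9555
Step 2: exp(18.9555) = 1.7071e+08
Step 3: I = 2.349e-11 * (1.7071e+08 - 1) = 4.01e-03 A

4.01e-03


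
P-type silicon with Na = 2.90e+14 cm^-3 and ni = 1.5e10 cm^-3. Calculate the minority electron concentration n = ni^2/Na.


Step 1: Majority hole concentration p ≈ Na = 2.90e+14 cm^-3
Step 2: n = ni^2 / Na = (1.5e10)^2 / 2.90e+14
Step 3: n = 7.76e+05 cm^-3

7.76e+05


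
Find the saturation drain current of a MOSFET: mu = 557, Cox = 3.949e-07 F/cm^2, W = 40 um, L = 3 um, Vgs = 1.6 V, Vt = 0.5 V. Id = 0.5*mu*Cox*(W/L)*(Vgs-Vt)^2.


Step 1: Overdrive voltage Vov = Vgs - Vt = 1.6 - 0.5 = 1.1 V
Step 2: W/L = 40/3 = 13.3333
Step 3: Id = 0.5 * 557 * 3.949e-07 * 13.3333 * 1.1^2
Step 4: Id = 1.77e-03 A

1.77e-03


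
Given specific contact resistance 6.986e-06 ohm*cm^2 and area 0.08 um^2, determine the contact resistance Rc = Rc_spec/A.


Step 1: Convert area to cm^2: 0.08 um^2 = 8.0000e-10 cm^2
Step 2: Rc = Rc_spec / A = 6.986e-06 / 8.0000e-10
Step 3: Rc = 8.73e+03 ohms

8.73e+03


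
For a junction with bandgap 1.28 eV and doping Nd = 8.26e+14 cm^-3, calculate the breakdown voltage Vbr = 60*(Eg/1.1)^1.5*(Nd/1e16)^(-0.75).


Step 1: Eg/1.1 = 1.28/1.1 = 1.163636
Step 2: (Eg/1.1)^1.5 = 1.163636^1.5 = 1.255237
Step 3: (Nd/1e16)^(-0.75) = (0.0826)^(-0.75) = 6.490303
Step 4: Vbr = 60 * 1.255237 * 6.490303 = 488.8 V

488.8


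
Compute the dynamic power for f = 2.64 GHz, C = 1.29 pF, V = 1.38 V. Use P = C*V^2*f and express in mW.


Step 1: V^2 = 1.38^2 = 1.9044 V^2
Step 2: P = C*V^2*f = 1.29e-12 F * 1.9044 * 2.64e9 Hz
Step 3: P = 6.48562464e-03 W
Step 4: P = 6.486 mW

6.486


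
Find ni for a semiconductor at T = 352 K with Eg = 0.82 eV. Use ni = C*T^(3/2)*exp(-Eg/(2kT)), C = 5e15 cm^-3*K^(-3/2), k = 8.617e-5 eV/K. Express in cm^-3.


Step 1: Compute kT = 8.617e-5 * 352 = 0.03033184 eV
Step 2: Exponent = -Eg/(2kT) = -0.82/(2*0.03033184) = -13.51715
Step 3: T^(3/2) = 352^1.5 = 6604.11
Step 4: ni = 5e15 * 6604.11 * exp(-13.51715) = 4.45e+13 cm^-3

4.45e+13


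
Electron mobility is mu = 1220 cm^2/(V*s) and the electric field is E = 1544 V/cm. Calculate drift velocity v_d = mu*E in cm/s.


Step 1: v_d = mu * E
Step 2: v_d = 1220 * 1544 = 1883680
Step 3: v_d = 1.88e+06 cm/s

1.88e+06


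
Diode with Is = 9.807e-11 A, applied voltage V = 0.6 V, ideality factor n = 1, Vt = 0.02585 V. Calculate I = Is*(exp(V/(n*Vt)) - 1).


Step 1: V/(n*Vt) = 0.6/(1*0.02585) = 23.2108
Step 2: exp(23.2108) = 1.2032e+10
Step 3: I = 9.807e-11 * (1.2032e+10 - 1) = 1.18e+00 A

1.18e+00


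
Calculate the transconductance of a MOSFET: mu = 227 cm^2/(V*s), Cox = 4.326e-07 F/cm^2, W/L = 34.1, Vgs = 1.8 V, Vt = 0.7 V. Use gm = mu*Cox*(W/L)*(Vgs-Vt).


Step 1: Vov = Vgs - Vt = 1.8 - 0.7 = 1.1 V
Step 2: gm = mu * Cox * (W/L) * Vov
Step 3: gm = 227 * 4.326e-07 * 34.1 * 1.1 = 3.68e-03 S

3.68e-03


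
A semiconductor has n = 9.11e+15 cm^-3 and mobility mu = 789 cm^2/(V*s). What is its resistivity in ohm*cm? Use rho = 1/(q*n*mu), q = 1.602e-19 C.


Step 1: sigma = q * n * mu = 1.602e-19 * 9.11e+15 * 789 = 1.15148e+00 S/cm
Step 2: rho = 1 / sigma = 1 / 1.15148e+00 = 0.8684 ohm*cm

0.8684


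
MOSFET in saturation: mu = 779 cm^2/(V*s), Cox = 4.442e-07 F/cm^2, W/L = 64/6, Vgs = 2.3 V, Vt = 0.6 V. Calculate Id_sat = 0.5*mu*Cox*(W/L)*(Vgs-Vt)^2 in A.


Step 1: Overdrive voltage Vov = Vgs - Vt = 2.3 - 0.6 = 1.7 V
Step 2: W/L = 64/6 = 10.6667
Step 3: Id = 0.5 * 779 * 4.442e-07 * 10.6667 * 1.7^2
Step 4: Id = 5.33e-03 A

5.33e-03


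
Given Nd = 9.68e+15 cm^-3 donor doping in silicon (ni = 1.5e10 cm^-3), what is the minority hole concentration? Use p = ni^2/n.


Step 1: Since Nd >> ni, n ≈ Nd = 9.68e+15 cm^-3
Step 2: p = ni^2 / n = (1.5e10)^2 / 9.68e+15
Step 3: p = 2.25e20 / 9.68e+15 = 2.32e+04 cm^-3

2.32e+04


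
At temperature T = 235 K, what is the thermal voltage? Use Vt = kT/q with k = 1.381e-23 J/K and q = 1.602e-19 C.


Step 1: kT = 1.381e-23 * 235 = 3.24535e-21 J
Step 2: Vt = kT/q = 3.24535e-21 / 1.602e-19
Step 3: Vt = 0.02026 V

0.02026


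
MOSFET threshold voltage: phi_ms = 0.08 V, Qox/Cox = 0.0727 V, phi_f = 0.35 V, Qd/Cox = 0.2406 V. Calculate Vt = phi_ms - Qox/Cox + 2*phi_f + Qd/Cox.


Step 1: Vt = phi_ms - Qox/Cox + 2*phi_f + Qd/Cox
Step 2: Vt = 0.08 - 0.0727 + 2*0.35 + 0.2406
Step 3: Vt = 0.08 - 0.0727 + 0.7 + 0.2406
Step 4: Vt = 0.9479 V

0.9479


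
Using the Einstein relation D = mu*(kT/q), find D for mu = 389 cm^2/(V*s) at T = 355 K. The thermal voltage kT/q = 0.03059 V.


Step 1: D = mu * (kT/q)
Step 2: D = 389 * 0.03059
Step 3: D = 11.9 cm^2/s

11.9


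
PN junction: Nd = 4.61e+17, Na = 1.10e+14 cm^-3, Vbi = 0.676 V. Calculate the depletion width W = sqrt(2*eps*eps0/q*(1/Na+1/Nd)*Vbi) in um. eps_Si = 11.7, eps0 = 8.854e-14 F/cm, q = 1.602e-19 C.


Step 1: 1/Na + 1/Nd = 1/1.10e+14 + 1/4.61e+17 = 9.09308e-15
Step 2: 2*eps*eps0/q = 2*11.7*8.854e-14/1.602e-19 = 1.293281e+07
Step 3: W^2 = 1.293281e+07 * 9.09308e-15 * 0.676 = 7.94970e-08
Step 4: W = sqrt(7.94970e-08) = 2.820e-04 cm = 2.82 um

2.82


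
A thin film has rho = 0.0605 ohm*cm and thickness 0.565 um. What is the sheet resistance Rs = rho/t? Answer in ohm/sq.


Step 1: Convert thickness to cm: t = 0.565 um = 5.6500e-05 cm
Step 2: Rs = rho / t = 0.0605 / 5.6500e-05
Step 3: Rs = 1070.8 ohm/sq

1070.8


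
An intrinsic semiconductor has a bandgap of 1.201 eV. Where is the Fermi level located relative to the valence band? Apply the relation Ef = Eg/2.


Step 1: For an intrinsic semiconductor, the Fermi level sits at midgap.
Step 2: Ef = Eg / 2 = 1.201 / 2 = 0.6005 eV

0.6005


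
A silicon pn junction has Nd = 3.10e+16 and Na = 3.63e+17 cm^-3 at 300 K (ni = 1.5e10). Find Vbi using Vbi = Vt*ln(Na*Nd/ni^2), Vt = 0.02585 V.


Step 1: Compute Na*Nd/ni^2 = 3.63e+17 * 3.10e+16 / (1.5e10)^2 = 5.0013e+13
Step 2: ln(5.0013e+13) = 31.5433
Step 3: Vbi = 0.02585 * 31.5433 = 0.815 V

0.815


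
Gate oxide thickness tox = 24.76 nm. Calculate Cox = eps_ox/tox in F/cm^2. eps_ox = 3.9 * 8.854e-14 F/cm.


Step 1: eps_ox = 3.9 * 8.854e-14 = 3.45306e-13 F/cm
Step 2: tox in cm = 24.76 nm * 1e-7 = 2.4760e-06 cm
Step 3: Cox = 3.45306e-13 / 2.4760e-06 = 1.39e-07 F/cm^2

1.39e-07


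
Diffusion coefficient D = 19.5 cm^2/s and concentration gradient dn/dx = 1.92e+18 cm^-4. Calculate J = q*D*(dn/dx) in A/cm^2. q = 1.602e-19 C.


Step 1: J = q * D * (dn/dx)
Step 2: J = 1.602e-19 * 19.5 * 1.92e+18
Step 3: J = 6.00e+00 A/cm^2

6.00e+00


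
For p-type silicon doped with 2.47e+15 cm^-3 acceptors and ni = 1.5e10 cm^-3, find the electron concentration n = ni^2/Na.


Step 1: Majority hole concentration p ≈ Na = 2.47e+15 cm^-3
Step 2: n = ni^2 / Na = (1.5e10)^2 / 2.47e+15
Step 3: n = 9.11e+04 cm^-3

9.11e+04


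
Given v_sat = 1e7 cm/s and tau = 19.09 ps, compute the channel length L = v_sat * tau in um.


Step 1: tau in seconds = 19.09 ps * 1e-12 = 1.9090e-11 s
Step 2: L = v_sat * tau = 1e7 * 1.9090e-11 = 1.9090e-04 cm
Step 3: L in um = 1.9090e-04 * 1e4 = 1.909 um

1.909


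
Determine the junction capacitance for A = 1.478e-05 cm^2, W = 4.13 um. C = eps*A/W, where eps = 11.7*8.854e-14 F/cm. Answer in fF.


Step 1: eps_Si = 11.7 * 8.854e-14 = 1.035918e-12 F/cm
Step 2: W in cm = 4.13 * 1e-4 = 4.13e-04 cm
Step 3: C = 1.035918e-12 * 1.478e-05 / 4.13e-04 = 3.707232e-14 F
Step 4: C = 37.07 fF

37.07


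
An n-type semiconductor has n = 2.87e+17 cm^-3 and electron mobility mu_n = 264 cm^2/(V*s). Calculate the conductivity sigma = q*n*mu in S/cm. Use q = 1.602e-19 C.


Step 1: sigma = q * n * mu
Step 2: sigma = 1.602e-19 * 2.87e+17 * 264
Step 3: sigma = 1.214e+01 S/cm

1.214e+01


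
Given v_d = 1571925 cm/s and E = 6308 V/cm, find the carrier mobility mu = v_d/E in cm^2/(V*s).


Step 1: mu = v_d / E
Step 2: mu = 1571925 / 6308
Step 3: mu = 249.2 cm^2/(V*s)

249.2


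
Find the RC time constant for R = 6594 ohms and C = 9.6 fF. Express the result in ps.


Step 1: tau = R * C
Step 2: tau = 6594 * 9.6 fF = 6594 * 9.6e-15 F
Step 3: tau = 6.33024e-11 s = 63.3024 ps

63.3024


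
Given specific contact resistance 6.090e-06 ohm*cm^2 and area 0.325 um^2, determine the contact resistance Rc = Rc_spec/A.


Step 1: Convert area to cm^2: 0.325 um^2 = 3.2500e-09 cm^2
Step 2: Rc = Rc_spec / A = 6.090e-06 / 3.2500e-09
Step 3: Rc = 1.87e+03 ohms

1.87e+03
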